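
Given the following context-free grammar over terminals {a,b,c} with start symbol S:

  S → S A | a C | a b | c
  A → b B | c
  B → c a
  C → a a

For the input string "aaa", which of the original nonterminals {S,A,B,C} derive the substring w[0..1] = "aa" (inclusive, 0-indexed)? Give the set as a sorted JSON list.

CNF form of G:
  S -> S A | T2 C | T2 T0 | c
  A -> T0 B | c
  B -> T1 T2
  C -> T2 T2
  T0 -> b
  T1 -> c
  T2 -> a

CYK fill (cells [i..j] with 0 ≤ i ≤ j ≤ 1 only):
  [0..0]={T2}  "a"  orig:{}
  [1..1]={T2}  "a"  orig:{}
  [0..1]={C}  "aa"

Original NTs in T[0,1] deriving "aa": ["C"]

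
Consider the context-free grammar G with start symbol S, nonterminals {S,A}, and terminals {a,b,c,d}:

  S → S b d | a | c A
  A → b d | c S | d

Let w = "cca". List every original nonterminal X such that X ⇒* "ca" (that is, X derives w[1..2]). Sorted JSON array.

Convert to CNF:
  S -> S X3 | T2 A | a
  A -> T0 T1 | T2 S | d
  T0 -> b
  T1 -> d
  T2 -> c
  X3 -> T0 T1

Fill CYK table bottom-up, restricted to cells inside w[1..2]:
  T[1,1] 'c' = {T2}  orig:{}
  T[2,2] 'a' = {S}
  T[1,2] 'ca' = {A}

Original NTs in T[1,2] deriving "ca": ["A"]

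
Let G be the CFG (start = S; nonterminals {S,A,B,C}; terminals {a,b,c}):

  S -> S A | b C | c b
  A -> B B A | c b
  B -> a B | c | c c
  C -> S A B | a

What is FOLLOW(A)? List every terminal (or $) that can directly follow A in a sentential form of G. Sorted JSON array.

Compute FIRST by fixpoint:
pass 1:
  A via A→c b: +{c}
  B via B→a B: +{a}
  B via B→c: +{c}
  C via C→a: +{a}
  S via S→b C: +{b}
  S via S→c b: +{c}
  FIRST(S)={b,c}  FIRST(A)={c}  FIRST(B)={a,c}  FIRST(C)={a}
pass 2:
  A via A→B B A: +{a}
  C via C→S A B: +{b,c}
  FIRST(S)={b,c}  FIRST(A)={a,c}  FIRST(B)={a,c}  FIRST(C)={a,b,c}
pass 3: — fixpoint
  FIRST(S)={b,c}  FIRST(A)={a,c}  FIRST(B)={a,c}  FIRST(C)={a,b,c}

Compute FOLLOW by fixpoint:
initialize: $ ∈ FOLLOW(S)
round 1:
  A→B B A: FOLLOW(B) ⊇ FIRST(B) = {a,c}; new: +{a,c}
  C→S A B: FOLLOW(S) ⊇ FIRST(A) = {a,c}; new: +{a,c}
  C→S A B: FOLLOW(A) ⊇ FIRST(B) = {a,c}; new: +{a,c}
  S→S A: FOLLOW(A) ⊇ FOLLOW(S) ⊇ {$,a,c}; new: +{$}
  S→b C: FOLLOW(C) ⊇ FOLLOW(S) ⊇ {$,a,c}; new: +{$,a,c}
  FOLLOW(S)={$,a,c}  FOLLOW(A)={$,a,c}  FOLLOW(B)={a,c}  FOLLOW(C)={$,a,c}
round 2:
  C→S A B: FOLLOW(B) ⊇ FOLLOW(C) ⊇ {$,a,c}; new: +{$}
  FOLLOW(S)={$,a,c}  FOLLOW(A)={$,a,c}  FOLLOW(B)={$,a,c}  FOLLOW(C)={$,a,c}
round 3: done
  FOLLOW(S)={$,a,c}  FOLLOW(A)={$,a,c}  FOLLOW(B)={$,a,c}  FOLLOW(C)={$,a,c}

FOLLOW(A) = ["$", "a", "c"]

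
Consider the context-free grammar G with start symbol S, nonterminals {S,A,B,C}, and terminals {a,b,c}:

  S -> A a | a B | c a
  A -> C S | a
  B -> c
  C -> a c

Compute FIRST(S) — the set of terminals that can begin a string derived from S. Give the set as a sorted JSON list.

FIRST iteration:
pass 1:
  A via A→a: +{a}
  B via B→c: +{c}
  C via C→a c: +{a}
  S via S→A a: +{a}
  S via S→c a: +{c}
  S: {a,c}  A: {a}  B: {c}  C: {a}
pass 2: (no change)
  S: {a,c}  A: {a}  B: {c}  C: {a}

FIRST(S) = ["a", "c"]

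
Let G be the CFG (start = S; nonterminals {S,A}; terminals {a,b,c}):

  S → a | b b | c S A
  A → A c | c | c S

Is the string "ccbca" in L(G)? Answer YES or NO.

Convert to CNF:
  S -> T0 X2 | T1 T1 | a
  A -> A T0 | T0 S | c
  T0 -> c
  T1 -> b
  X2 -> S A

Fill CYK table bottom-up:
  cell(0,0) c: {A,T0}  orig:{A}
  cell(1,1) c: {A,T0}  orig:{A}
  cell(2,2) b: {T1}  orig:{}
  cell(3,3) c: {A,T0}  orig:{A}
  cell(4,4) a: {S}
  cell(0,1) cc: {A}
  cell(1,2) cb: ∅
  cell(2,3) bc: ∅
  cell(3,4) ca: {A}
  cell(0,2) ccb: ∅
  cell(1,3) cbc: ∅
  cell(2,4) bca: ∅
  cell(0,3) ccbc: ∅
  cell(1,4) cbca: ∅
  cell(0,4) ccbca: ∅

S ∉ T[0,4] ⇒ NO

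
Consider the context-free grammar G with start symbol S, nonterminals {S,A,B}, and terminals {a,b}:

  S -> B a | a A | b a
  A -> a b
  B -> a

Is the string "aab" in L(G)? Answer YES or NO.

Convert to CNF:
  S -> B T0 | T0 A | T1 T0
  A -> T0 T1
  B -> a
  T0 -> a
  T1 -> b

CYK fill:
  T[0,0] 'a' = {B,T0}  orig:{B}
  T[1,1] 'a' = {B,T0}  orig:{B}
  T[2,2] 'b' = {T1}  orig:{}
  T[0,1] 'aa' = {S}
  T[1,2] 'ab' = {A}
  T[0,2] 'aab' = {S}

S ∈ T[0,2] ⇒ YES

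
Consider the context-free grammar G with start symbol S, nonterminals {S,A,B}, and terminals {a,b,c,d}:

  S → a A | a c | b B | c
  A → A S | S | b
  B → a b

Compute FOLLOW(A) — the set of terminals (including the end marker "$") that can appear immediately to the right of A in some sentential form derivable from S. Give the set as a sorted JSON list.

Compute FIRST by fixpoint:
iter 1:
  A via A→b: +{b}
  B via B→a b: +{a}
  S via S→a A: +{a}
  S via S→b B: +{b}
  S via S→c: +{c}
  S: {a,b,c}  A: {b}  B: {a}
iter 2:
  A via A→S: +{a,c}
  S: {a,b,c}  A: {a,b,c}  B: {a}
iter 3: done
  S: {a,b,c}  A: {a,b,c}  B: {a}

FOLLOW iteration:
initialize: $ ∈ FOLLOW(S)
round 1:
  A→A S: FOLLOW(A) ⊇ FIRST(S) = {a,b,c}; new: +{a,b,c}
  A→A S: FOLLOW(S) ⊇ FOLLOW(A) ⊇ {a,b,c}; new: +{a,b,c}
  S→a A: FOLLOW(A) ⊇ FOLLOW(S) ⊇ {$,a,b,c}; new: +{$}
  S→b B: FOLLOW(B) ⊇ FOLLOW(S) ⊇ {$,a,b,c}; new: +{$,a,b,c}
  FOLLOW[S]={$,a,b,c}  FOLLOW[A]={$,a,b,c}  FOLLOW[B]={$,a,b,c}
round 2: (no change)
  FOLLOW[S]={$,a,b,c}  FOLLOW[A]={$,a,b,c}  FOLLOW[B]={$,a,b,c}

FOLLOW(A) = ["$", "a", "b", "c"]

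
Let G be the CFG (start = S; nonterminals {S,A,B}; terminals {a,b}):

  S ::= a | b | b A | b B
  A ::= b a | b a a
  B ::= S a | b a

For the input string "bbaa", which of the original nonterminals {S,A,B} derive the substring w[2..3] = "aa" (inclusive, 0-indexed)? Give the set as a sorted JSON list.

CNF form of G:
  S -> T0 A | T0 B | a | b
  A -> T0 T1 | T0 X2
  B -> S T1 | T0 T1
  T0 -> b
  T1 -> a
  X2 -> T1 T1

CYK fill, restricted to cells inside w[2..3]:
  T[2,2] 'a' = {S,T1}  orig:{S}
  T[3,3] 'a' = {S,T1}  orig:{S}
  T[2,3] 'aa' = {B,X2}  orig:{B}

Original NTs in T[2,3] deriving "aa": ["B"]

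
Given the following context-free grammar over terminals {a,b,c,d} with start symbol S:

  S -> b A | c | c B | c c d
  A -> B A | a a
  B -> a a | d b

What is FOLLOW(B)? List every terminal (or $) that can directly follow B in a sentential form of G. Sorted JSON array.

FIRST iteration:
pass 1:
  A via A→a a: +{a}
  B via B→a a: +{a}
  B via B→d b: +{d}
  S via S→b A: +{b}
  S via S→c: +{c}
  S: {b,c}  A: {a}  B: {a,d}
pass 2:
  A via A→B A: +{d}
  S: {b,c}  A: {a,d}  B: {a,d}
pass 3: (stable)
  S: {b,c}  A: {a,d}  B: {a,d}

Compute FOLLOW by fixpoint:
FOLLOW(S) := {$}
iter 1:
  A→B A: FOLLOW(B) ⊇ FIRST(A) = {a,d}; new: +{a,d}
  S→b A: FOLLOW(A) ⊇ FOLLOW(S) ⊇ {$}; new: +{$}
  S→c B: FOLLOW(B) ⊇ FOLLOW(S) ⊇ {$}; new: +{$}
  FOLLOW[S]={$}  FOLLOW[A]={$}  FOLLOW[B]={$,a,d}
iter 2: done
  FOLLOW[S]={$}  FOLLOW[A]={$}  FOLLOW[B]={$,a,d}

FOLLOW(B) = ["$", "a", "d"]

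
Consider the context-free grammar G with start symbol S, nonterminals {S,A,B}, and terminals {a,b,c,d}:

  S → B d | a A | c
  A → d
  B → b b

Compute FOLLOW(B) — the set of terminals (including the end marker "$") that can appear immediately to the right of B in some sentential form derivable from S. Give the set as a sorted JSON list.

FIRST sets, iterate to fixpoint:
[1]
  A via A→d: +{d}
  B via B→b b: +{b}
  S via S→B d: +{b}
  S via S→a A: +{a}
  S via S→c: +{c}
  FIRST[S]={a,b,c}  FIRST[A]={d}  FIRST[B]={b}
[2] (stable)
  FIRST[S]={a,b,c}  FIRST[A]={d}  FIRST[B]={b}

Compute FOLLOW by fixpoint:
FOLLOW(S) := {$}
iter 1:
  S→B d: FOLLOW(B) ⊇ FIRST(d) = {d}; new: +{d}
  S→a A: FOLLOW(A) ⊇ FOLLOW(S) ⊇ {$}; new: +{$}
  FOLLOW(S)={$}  FOLLOW(A)={$}  FOLLOW(B)={d}
iter 2: done
  FOLLOW(S)={$}  FOLLOW(A)={$}  FOLLOW(B)={d}

FOLLOW(B) = ["d"]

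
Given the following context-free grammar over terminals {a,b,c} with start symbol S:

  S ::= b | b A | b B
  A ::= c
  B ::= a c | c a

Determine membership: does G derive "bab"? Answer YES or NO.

CNF form of G:
  S -> T2 A | T2 B | b
  A -> c
  B -> T0 T1 | T1 T0
  T0 -> a
  T1 -> c
  T2 -> b

CYK fill:
  [0..0]={S,T2}  "b"  orig:{S}
  [1..1]={T0}  "a"  orig:{}
  [2..2]={S,T2}  "b"  orig:{S}
  [0..1]=∅  "ba"
  [1..2]=∅  "ab"
  [0..2]=∅  "bab"

S ∉ T[0,2] ⇒ NO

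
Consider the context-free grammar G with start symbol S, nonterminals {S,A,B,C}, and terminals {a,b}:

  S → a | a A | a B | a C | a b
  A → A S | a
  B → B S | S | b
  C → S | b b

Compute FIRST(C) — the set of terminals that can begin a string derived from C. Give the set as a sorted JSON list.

Compute FIRST by fixpoint:
round 1:
  A via A→a: +{a}
  B via B→b: +{b}
  C via C→b b: +{b}
  S via S→a: +{a}
  FIRST[S]={a}  FIRST[A]={a}  FIRST[B]={b}  FIRST[C]={b}
round 2:
  B via B→S: +{a}
  C via C→S: +{a}
  FIRST[S]={a}  FIRST[A]={a}  FIRST[B]={a,b}  FIRST[C]={a,b}
round 3: (stable)
  FIRST[S]={a}  FIRST[A]={a}  FIRST[B]={a,b}  FIRST[C]={a,b}

FIRST(C) = ["a", "b"]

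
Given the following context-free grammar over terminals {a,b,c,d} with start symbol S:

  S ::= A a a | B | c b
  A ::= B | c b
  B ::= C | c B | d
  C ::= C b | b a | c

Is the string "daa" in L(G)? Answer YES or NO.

Convert to CNF:
  S -> A X3 | C T0 | T0 T1 | T2 B | T2 T0 | c | d
  A -> C T0 | T0 T1 | T2 B | T2 T0 | c | d
  B -> C T0 | T0 T1 | T2 B | c | d
  C -> C T0 | T0 T1 | c
  T0 -> b
  T1 -> a
  T2 -> c
  X3 -> T1 T1

Fill CYK table bottom-up:
  cell(0,0) d: {A,B,S}
  cell(1,1) a: {T1}  orig:{}
  cell(2,2) a: {T1}  orig:{}
  cell(0,1) da: ∅
  cell(1,2) aa: {X3}  orig:{}
  cell(0,2) daa: {S}

S ∈ T[0,2] ⇒ YES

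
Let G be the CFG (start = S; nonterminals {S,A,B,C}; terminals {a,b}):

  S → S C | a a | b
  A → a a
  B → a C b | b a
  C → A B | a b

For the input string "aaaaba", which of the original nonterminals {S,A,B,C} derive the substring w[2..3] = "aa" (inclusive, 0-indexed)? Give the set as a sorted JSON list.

Convert to CNF:
  S -> S C | T0 T0 | b
  A -> T0 T0
  B -> T0 X2 | T1 T0
  C -> A B | T0 T1
  T0 -> a
  T1 -> b
  X2 -> C T1

CYK fill, restricted to cells inside w[2..3]:
  [2..2]={T0}  "a"  orig:{}
  [3..3]={T0}  "a"  orig:{}
  [2..3]={A,S}  "aa"

Original NTs in T[2,3] deriving "aa": ["A", "S"]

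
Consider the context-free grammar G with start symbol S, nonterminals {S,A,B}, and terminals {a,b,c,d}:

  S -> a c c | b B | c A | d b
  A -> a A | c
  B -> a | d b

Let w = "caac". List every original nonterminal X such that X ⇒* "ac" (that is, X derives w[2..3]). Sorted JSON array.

Convert to CNF:
  S -> T0 X4 | T1 T2 | T2 B | T3 A
  A -> T0 A | c
  B -> T1 T2 | a
  T0 -> a
  T1 -> d
  T2 -> b
  T3 -> c
  X4 -> T3 T3

CYK fill — only the sub-triangle for w[2..3]:
  T[2,2] 'a' = {B,T0}  orig:{B}
  T[3,3] 'c' = {A,T3}  orig:{A}
  T[2,3] 'ac' = {A}

Original NTs in T[2,3] deriving "ac": ["A"]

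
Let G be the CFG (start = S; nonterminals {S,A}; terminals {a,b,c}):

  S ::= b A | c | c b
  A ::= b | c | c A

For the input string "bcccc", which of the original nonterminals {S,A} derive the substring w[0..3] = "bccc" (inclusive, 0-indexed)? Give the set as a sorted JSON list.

Convert to CNF:
  S -> T0 T1 | T1 A | c
  A -> T0 A | b | c
  T0 -> c
  T1 -> b

CYK fill (cells [i..j] with 0 ≤ i ≤ j ≤ 3 only):
  T[0,0] 'b' = {A,T1}  orig:{A}
  T[1,1] 'c' = {A,S,T0}  orig:{A,S}
  T[2,2] 'c' = {A,S,T0}  orig:{A,S}
  T[3,3] 'c' = {A,S,T0}  orig:{A,S}
  T[0,1] 'bc' = {S}
  T[1,2] 'cc' = {A}
  T[2,3] 'cc' = {A}
  T[0,2] 'bcc' = {S}
  T[1,3] 'ccc' = {A}
  T[0,3] 'bccc' = {S}

Original NTs in T[0,3] deriving "bccc": ["S"]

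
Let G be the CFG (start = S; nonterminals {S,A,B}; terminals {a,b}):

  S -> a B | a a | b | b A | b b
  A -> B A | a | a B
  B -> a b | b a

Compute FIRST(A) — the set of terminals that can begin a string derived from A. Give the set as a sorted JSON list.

Compute FIRST by fixpoint:
round 1:
  A via A→a: +{a}
  B via B→a b: +{a}
  B via B→b a: +{b}
  S via S→a B: +{a}
  S via S→b: +{b}
  FIRST[S]={a,b}  FIRST[A]={a}  FIRST[B]={a,b}
round 2:
  A via A→B A: +{b}
  FIRST[S]={a,b}  FIRST[A]={a,b}  FIRST[B]={a,b}
round 3: (stable)
  FIRST[S]={a,b}  FIRST[A]={a,b}  FIRST[B]={a,b}

FIRST(A) = ["a", "b"]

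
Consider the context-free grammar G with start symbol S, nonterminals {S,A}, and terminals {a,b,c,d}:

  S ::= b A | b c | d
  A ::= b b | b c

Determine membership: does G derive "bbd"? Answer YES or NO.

Convert to CNF:
  S -> T0 A | T0 T1 | d
  A -> T0 T0 | T0 T1
  T0 -> b
  T1 -> c

CYK fill:
  [0..0]={T0}  "b"  orig:{}
  [1..1]={T0}  "b"  orig:{}
  [2..2]={S}  "d"
  [0..1]={A}  "bb"
  [1..2]=∅  "bd"
  [0..2]=∅  "bbd"

S ∉ T[0,2] ⇒ NO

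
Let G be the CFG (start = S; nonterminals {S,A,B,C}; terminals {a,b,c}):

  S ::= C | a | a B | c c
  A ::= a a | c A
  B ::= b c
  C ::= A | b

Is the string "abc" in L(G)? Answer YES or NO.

CNF form of G:
  S -> T0 B | T0 T0 | T1 A | T1 T1 | a | b
  A -> T0 T0 | T1 A
  B -> T2 T1
  C -> T0 T0 | T1 A | b
  T0 -> a
  T1 -> c
  T2 -> b

Fill CYK table bottom-up:
  T[0,0] 'a' = {S,T0}  orig:{S}
  T[1,1] 'b' = {C,S,T2}  orig:{C,S}
  T[2,2] 'c' = {T1}  orig:{}
  T[0,1] 'ab' = ∅
  T[1,2] 'bc' = {B}
  T[0,2] 'abc' = {S}

S ∈ T[0,2] ⇒ YES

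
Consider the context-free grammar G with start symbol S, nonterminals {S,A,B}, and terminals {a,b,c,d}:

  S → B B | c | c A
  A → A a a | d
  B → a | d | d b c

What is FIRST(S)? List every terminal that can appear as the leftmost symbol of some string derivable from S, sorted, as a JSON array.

FIRST iteration:
round 1:
  A via A→d: +{d}
  B via B→a: +{a}
  B via B→d: +{d}
  S via S→B B: +{a,d}
  S via S→c: +{c}
  FIRST(S)={a,c,d}  FIRST(A)={d}  FIRST(B)={a,d}
round 2: (stable)
  FIRST(S)={a,c,d}  FIRST(A)={d}  FIRST(B)={a,d}

FIRST(S) = ["a", "c", "d"]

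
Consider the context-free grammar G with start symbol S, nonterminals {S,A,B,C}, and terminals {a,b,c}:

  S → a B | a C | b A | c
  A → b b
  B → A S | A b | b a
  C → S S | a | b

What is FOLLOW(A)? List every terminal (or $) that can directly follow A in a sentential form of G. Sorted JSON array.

FIRST iteration:
[1]
  A via A→b b: +{b}
  B via B→A S: +{b}
  C via C→a: +{a}
  C via C→b: +{b}
  S via S→a B: +{a}
  S via S→b A: +{b}
  S via S→c: +{c}
  FIRST(S)={a,b,c}  FIRST(A)={b}  FIRST(B)={b}  FIRST(C)={a,b}
[2]
  C via C→S S: +{c}
  FIRST(S)={a,b,c}  FIRST(A)={b}  FIRST(B)={b}  FIRST(C)={a,b,c}
[3] done
  FIRST(S)={a,b,c}  FIRST(A)={b}  FIRST(B)={b}  FIRST(C)={a,b,c}

FOLLOW sets:
initialize: $ ∈ FOLLOW(S)
round 1:
  B→A S: FOLLOW(A) ⊇ FIRST(S) = {a,b,c}; new: +{a,b,c}
  C→S S: FOLLOW(S) ⊇ FIRST(S) = {a,b,c}; new: +{a,b,c}
  S→a B: FOLLOW(B) ⊇ FOLLOW(S) ⊇ {$,a,b,c}; new: +{$,a,b,c}
  S→a C: FOLLOW(C) ⊇ FOLLOW(S) ⊇ {$,a,b,c}; new: +{$,a,b,c}
  S→b A: FOLLOW(A) ⊇ FOLLOW(S) ⊇ {$,a,b,c}; new: +{$}
  S: {$,a,b,c}  A: {$,a,b,c}  B: {$,a,b,c}  C: {$,a,b,c}
round 2: (no change)
  S: {$,a,b,c}  A: {$,a,b,c}  B: {$,a,b,c}  C: {$,a,b,c}

FOLLOW(A) = ["$", "a", "b", "c"]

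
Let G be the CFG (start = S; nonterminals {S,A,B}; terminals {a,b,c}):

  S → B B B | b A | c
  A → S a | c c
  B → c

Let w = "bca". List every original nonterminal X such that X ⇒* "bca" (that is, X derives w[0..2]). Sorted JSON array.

CNF form of G:
  S -> B X3 | T2 A | c
  A -> S T0 | T1 T1
  B -> c
  T0 -> a
  T1 -> c
  T2 -> b
  X3 -> B B

Fill CYK table bottom-up (cells [i..j] with 0 ≤ i ≤ j ≤ 2 only):
  T[0,0] 'b' = {T2}  orig:{}
  T[1,1] 'c' = {B,S,T1}  orig:{B,S}
  T[2,2] 'a' = {T0}  orig:{}
  T[0,1] 'bc' = ∅
  T[1,2] 'ca' = {A}
  T[0,2] 'bca' = {S}

Original NTs in T[0,2] deriving "bca": ["S"]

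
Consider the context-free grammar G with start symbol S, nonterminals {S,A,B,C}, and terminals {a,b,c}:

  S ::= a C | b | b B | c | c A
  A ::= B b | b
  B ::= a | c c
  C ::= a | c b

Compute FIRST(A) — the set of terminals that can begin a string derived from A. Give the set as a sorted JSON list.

FIRST sets, iterate to fixpoint:
round 1:
  A via A→b: +{b}
  B via B→a: +{a}
  B via B→c c: +{c}
  C via C→a: +{a}
  C via C→c b: +{c}
  S via S→a C: +{a}
  S via S→b: +{b}
  S via S→c: +{c}
  FIRST(S)={a,b,c}  FIRST(A)={b}  FIRST(B)={a,c}  FIRST(C)={a,c}
round 2:
  A via A→B b: +{a,c}
  FIRST(S)={a,b,c}  FIRST(A)={a,b,c}  FIRST(B)={a,c}  FIRST(C)={a,c}
round 3: — fixpoint
  FIRST(S)={a,b,c}  FIRST(A)={a,b,c}  FIRST(B)={a,c}  FIRST(C)={a,c}

FIRST(A) = ["a", "b", "c"]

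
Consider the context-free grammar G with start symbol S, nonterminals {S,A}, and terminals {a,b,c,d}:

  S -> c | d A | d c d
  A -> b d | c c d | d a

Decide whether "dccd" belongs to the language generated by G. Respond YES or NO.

Convert to CNF:
  S -> T1 A | T1 X5 | c
  A -> T0 T1 | T1 T3 | T2 X4
  T0 -> b
  T1 -> d
  T2 -> c
  T3 -> a
  X4 -> T2 T1
  X5 -> T2 T1

Fill CYK table bottom-up:
  T[0,0] 'd' = {T1}  orig:{}
  T[1,1] 'c' = {S,T2}  orig:{S}
  T[2,2] 'c' = {S,T2}  orig:{S}
  T[3,3] 'd' = {T1}  orig:{}
  T[0,1] 'dc' = ∅
  T[1,2] 'cc' = ∅
  T[2,3] 'cd' = {X4,X5}  orig:{}
  T[0,2] 'dcc' = ∅
  T[1,3] 'ccd' = {A}
  T[0,3] 'dccd' = {S}

S ∈ T[0,3] ⇒ YES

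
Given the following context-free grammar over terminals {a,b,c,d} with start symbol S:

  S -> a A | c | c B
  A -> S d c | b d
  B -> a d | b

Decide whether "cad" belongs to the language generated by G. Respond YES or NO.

Convert to CNF:
  S -> T1 B | T3 A | c
  A -> S X4 | T2 T0
  B -> T3 T0 | b
  T0 -> d
  T1 -> c
  T2 -> b
  T3 -> a
  X4 -> T0 T1

Fill CYK table bottom-up:
  [0..0]={S,T1}  "c"  orig:{S}
  [1..1]={T3}  "a"  orig:{}
  [2..2]={T0}  "d"  orig:{}
  [0..1]=∅  "ca"
  [1..2]={B}  "ad"
  [0..2]={S}  "cad"

S ∈ T[0,2] ⇒ YES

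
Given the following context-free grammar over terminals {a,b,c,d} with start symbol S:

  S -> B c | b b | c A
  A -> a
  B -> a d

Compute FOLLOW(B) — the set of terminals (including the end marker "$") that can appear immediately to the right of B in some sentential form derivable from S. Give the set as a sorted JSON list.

FIRST sets, iterate to fixpoint:
[1]
  A via A→a: +{a}
  B via B→a d: +{a}
  S via S→B c: +{a}
  S via S→b b: +{b}
  S via S→c A: +{c}
  FIRST[S]={a,b,c}  FIRST[A]={a}  FIRST[B]={a}
[2] (no change)
  FIRST[S]={a,b,c}  FIRST[A]={a}  FIRST[B]={a}

FOLLOW sets:
seed FOLLOW(S) with $
iter 1:
  S→B c: FOLLOW(B) ⊇ FIRST(c) = {c}; new: +{c}
  S→c A: FOLLOW(A) ⊇ FOLLOW(S) ⊇ {$}; new: +{$}
  FOLLOW[S]={$}  FOLLOW[A]={$}  FOLLOW[B]={c}
iter 2: done
  FOLLOW[S]={$}  FOLLOW[A]={$}  FOLLOW[B]={c}

FOLLOW(B) = ["c"]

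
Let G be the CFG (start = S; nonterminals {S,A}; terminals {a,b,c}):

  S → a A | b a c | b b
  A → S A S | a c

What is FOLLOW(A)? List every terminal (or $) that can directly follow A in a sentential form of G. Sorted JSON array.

FIRST iteration:
round 1:
  A via A→a c: +{a}
  S via S→a A: +{a}
  S via S→b a c: +{b}
  FIRST(S)={a,b}  FIRST(A)={a}
round 2:
  A via A→S A S: +{b}
  FIRST(S)={a,b}  FIRST(A)={a,b}
round 3: (no change)
  FIRST(S)={a,b}  FIRST(A)={a,b}

FOLLOW iteration:
seed FOLLOW(S) with $
pass 1:
  A→S A S: FOLLOW(S) ⊇ FIRST(A) = {a,b}; new: +{a,b}
  A→S A S: FOLLOW(A) ⊇ FIRST(S) = {a,b}; new: +{a,b}
  S→a A: FOLLOW(A) ⊇ FOLLOW(S) ⊇ {$,a,b}; new: +{$}
  FOLLOW(S)={$,a,b}  FOLLOW(A)={$,a,b}
pass 2: done
  FOLLOW(S)={$,a,b}  FOLLOW(A)={$,a,b}

FOLLOW(A) = ["$", "a", "b"]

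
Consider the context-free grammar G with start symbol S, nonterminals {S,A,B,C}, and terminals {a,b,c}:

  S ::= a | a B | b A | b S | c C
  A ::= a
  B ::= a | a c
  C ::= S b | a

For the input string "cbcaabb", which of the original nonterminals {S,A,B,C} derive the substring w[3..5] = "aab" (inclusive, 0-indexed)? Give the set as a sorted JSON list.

CNF form of G:
  S -> T0 B | T1 C | T2 A | T2 S | a
  A -> a
  B -> T0 T1 | a
  C -> S T2 | a
  T0 -> a
  T1 -> c
  T2 -> b

CYK fill (cells [i..j] with 3 ≤ i ≤ j ≤ 5 only):
  T[3,3] 'a' = {A,B,C,S,T0}  orig:{A,B,C,S}
  T[4,4] 'a' = {A,B,C,S,T0}  orig:{A,B,C,S}
  T[5,5] 'b' = {T2}  orig:{}
  T[3,4] 'aa' = {S}
  T[4,5] 'ab' = {C}
  T[3,5] 'aab' = {C}

Original NTs in T[3,5] deriving "aab": ["C"]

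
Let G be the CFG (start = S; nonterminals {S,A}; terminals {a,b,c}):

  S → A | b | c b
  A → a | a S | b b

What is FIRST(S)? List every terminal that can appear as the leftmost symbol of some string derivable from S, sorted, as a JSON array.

Compute FIRST by fixpoint:
iter 1:
  A via A→a: +{a}
  A via A→b b: +{b}
  S via S→A: +{a,b}
  S via S→c b: +{c}
  S: {a,b,c}  A: {a,b}
iter 2: (stable)
  S: {a,b,c}  A: {a,b}

FIRST(S) = ["a", "b", "c"]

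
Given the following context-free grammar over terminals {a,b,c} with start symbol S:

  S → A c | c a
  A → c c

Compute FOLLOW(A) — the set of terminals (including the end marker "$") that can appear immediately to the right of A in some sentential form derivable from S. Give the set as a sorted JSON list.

FIRST iteration:
round 1:
  A via A→c c: +{c}
  S via S→A c: +{c}
  FIRST[S]={c}  FIRST[A]={c}
round 2: — fixpoint
  FIRST[S]={c}  FIRST[A]={c}

Compute FOLLOW by fixpoint:
initialize: $ ∈ FOLLOW(S)
iter 1:
  S→A c: FOLLOW(A) ⊇ FIRST(c) = {c}; new: +{c}
  FOLLOW(S)={$}  FOLLOW(A)={c}
iter 2: (no change)
  FOLLOW(S)={$}  FOLLOW(A)={c}

FOLLOW(A) = ["c"]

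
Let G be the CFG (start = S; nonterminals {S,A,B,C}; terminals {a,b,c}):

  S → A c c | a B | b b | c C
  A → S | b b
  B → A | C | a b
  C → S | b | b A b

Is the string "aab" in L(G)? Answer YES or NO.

CNF form of G:
  S -> A X8 | T0 C | T1 B | T2 T2
  A -> A X3 | T0 C | T1 B | T2 T2
  B -> A X4 | T0 C | T1 B | T1 T2 | T2 T2 | T2 X5 | b
  C -> A X6 | T0 C | T1 B | T2 T2 | T2 X7 | b
  T0 -> c
  T1 -> a
  T2 -> b
  X3 -> T0 T0
  X4 -> T0 T0
  X5 -> A T2
  X6 -> T0 T0
  X7 -> A T2
  X8 -> T0 T0

CYK fill:
  T[0,0] 'a' = {T1}  orig:{}
  T[1,1] 'a' = {T1}  orig:{}
  T[2,2] 'b' = {B,C,T2}  orig:{B,C}
  T[0,1] 'aa' = ∅
  T[1,2] 'ab' = {A,B,C,S}
  T[0,2] 'aab' = {A,B,C,S}

S ∈ T[0,2] ⇒ YES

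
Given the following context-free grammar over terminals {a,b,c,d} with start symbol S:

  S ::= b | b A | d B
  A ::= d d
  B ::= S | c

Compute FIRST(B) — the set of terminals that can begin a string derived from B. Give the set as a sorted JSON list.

FIRST iteration:
round 1:
  A via A→d d: +{d}
  B via B→c: +{c}
  S via S→b: +{b}
  S via S→d B: +{d}
  S: {b,d}  A: {d}  B: {c}
round 2:
  B via B→S: +{b,d}
  S: {b,d}  A: {d}  B: {b,c,d}
round 3: done
  S: {b,d}  A: {d}  B: {b,c,d}

FIRST(B) = ["b", "c", "d"]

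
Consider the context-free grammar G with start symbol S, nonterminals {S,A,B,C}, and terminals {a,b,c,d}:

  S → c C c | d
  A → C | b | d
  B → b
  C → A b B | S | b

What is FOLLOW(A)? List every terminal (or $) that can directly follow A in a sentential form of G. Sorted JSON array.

FIRST sets, iterate to fixpoint:
round 1:
  A via A→b: +{b}
  A via A→d: +{d}
  B via B→b: +{b}
  C via C→A b B: +{b,d}
  S via S→c C c: +{c}
  S via S→d: +{d}
  S: {c,d}  A: {b,d}  B: {b}  C: {b,d}
round 2:
  C via C→S: +{c}
  S: {c,d}  A: {b,d}  B: {b}  C: {b,c,d}
round 3:
  A via A→C: +{c}
  S: {c,d}  A: {b,c,d}  B: {b}  C: {b,c,d}
round 4: (stable)
  S: {c,d}  A: {b,c,d}  B: {b}  C: {b,c,d}

FOLLOW iteration:
initialize: $ ∈ FOLLOW(S)
round 1:
  C→A b B: FOLLOW(A) ⊇ FIRST(b) = {b}; new: +{b}
  S→c C c: FOLLOW(C) ⊇ FIRST(c) = {c}; new: +{c}
  FOLLOW[S]={$}  FOLLOW[A]={b}  FOLLOW[B]={}  FOLLOW[C]={c}
round 2:
  A→C: FOLLOW(C) ⊇ FOLLOW(A) ⊇ {b}; new: +{b}
  C→A b B: FOLLOW(B) ⊇ FOLLOW(C) ⊇ {b,c}; new: +{b,c}
  C→S: FOLLOW(S) ⊇ FOLLOW(C) ⊇ {b,c}; new: +{b,c}
  FOLLOW[S]={$,b,c}  FOLLOW[A]={b}  FOLLOW[B]={b,c}  FOLLOW[C]={b,c}
round 3: (stable)
  FOLLOW[S]={$,b,c}  FOLLOW[A]={b}  FOLLOW[B]={b,c}  FOLLOW[C]={b,c}

FOLLOW(A) = ["b"]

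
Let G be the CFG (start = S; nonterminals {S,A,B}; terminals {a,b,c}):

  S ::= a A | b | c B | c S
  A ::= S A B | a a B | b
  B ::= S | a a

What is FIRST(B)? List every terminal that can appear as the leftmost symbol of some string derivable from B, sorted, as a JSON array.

FIRST sets, iterate to fixpoint:
pass 1:
  A via A→a a B: +{a}
  A via A→b: +{b}
  B via B→a a: +{a}
  S via S→a A: +{a}
  S via S→b: +{b}
  S via S→c B: +{c}
  FIRST(S)={a,b,c}  FIRST(A)={a,b}  FIRST(B)={a}
pass 2:
  A via A→S A B: +{c}
  B via B→S: +{b,c}
  FIRST(S)={a,b,c}  FIRST(A)={a,b,c}  FIRST(B)={a,b,c}
pass 3: (stable)
  FIRST(S)={a,b,c}  FIRST(A)={a,b,c}  FIRST(B)={a,b,c}

FIRST(B) = ["a", "b", "c"]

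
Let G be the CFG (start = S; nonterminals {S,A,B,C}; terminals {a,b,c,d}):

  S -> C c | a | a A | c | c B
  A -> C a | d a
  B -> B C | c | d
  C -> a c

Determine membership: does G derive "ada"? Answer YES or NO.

CNF form of G:
  S -> C T2 | T0 A | T2 B | a | c
  A -> C T0 | T1 T0
  B -> B C | c | d
  C -> T0 T2
  T0 -> a
  T1 -> d
  T2 -> c

Fill CYK table bottom-up:
  T[0,0] 'a' = {S,T0}  orig:{S}
  T[1,1] 'd' = {B,T1}  orig:{B}
  T[2,2] 'a' = {S,T0}  orig:{S}
  T[0,1] 'ad' = ∅
  T[1,2] 'da' = {A}
  T[0,2] 'ada' = {S}

S ∈ T[0,2] ⇒ YES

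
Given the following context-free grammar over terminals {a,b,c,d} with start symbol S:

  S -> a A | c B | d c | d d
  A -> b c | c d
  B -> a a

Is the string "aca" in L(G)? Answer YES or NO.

CNF form of G:
  S -> T1 B | T2 T1 | T2 T2 | T3 A
  A -> T0 T1 | T1 T2
  B -> T3 T3
  T0 -> b
  T1 -> c
  T2 -> d
  T3 -> a

CYK table (by increasing span):
  T[0,0] 'a' = {T3}  orig:{}
  T[1,1] 'c' = {T1}  orig:{}
  T[2,2] 'a' = {T3}  orig:{}
  T[0,1] 'ac' = ∅
  T[1,2] 'ca' = ∅
  T[0,2] 'aca' = ∅

S ∉ T[0,2] ⇒ NO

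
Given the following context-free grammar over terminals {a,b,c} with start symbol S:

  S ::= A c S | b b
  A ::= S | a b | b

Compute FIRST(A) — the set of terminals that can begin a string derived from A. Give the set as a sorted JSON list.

Compute FIRST by fixpoint:
[1]
  A via A→a b: +{a}
  A via A→b: +{b}
  S via S→A c S: +{a,b}
  S: {a,b}  A: {a,b}
[2] done
  S: {a,b}  A: {a,b}

FIRST(A) = ["a", "b"]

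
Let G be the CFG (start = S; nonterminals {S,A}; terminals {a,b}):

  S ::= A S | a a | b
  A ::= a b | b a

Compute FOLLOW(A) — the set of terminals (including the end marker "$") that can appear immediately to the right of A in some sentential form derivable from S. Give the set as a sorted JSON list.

FIRST iteration:
round 1:
  A via A→a b: +{a}
  A via A→b a: +{b}
  S via S→A S: +{a,b}
  FIRST[S]={a,b}  FIRST[A]={a,b}
round 2: — fixpoint
  FIRST[S]={a,b}  FIRST[A]={a,b}

FOLLOW iteration:
FOLLOW(S) := {$}
round 1:
  S→A S: FOLLOW(A) ⊇ FIRST(S) = {a,b}; new: +{a,b}
  FOLLOW(S)={$}  FOLLOW(A)={a,b}
round 2: (stable)
  FOLLOW(S)={$}  FOLLOW(A)={a,b}

FOLLOW(A) = ["a", "b"]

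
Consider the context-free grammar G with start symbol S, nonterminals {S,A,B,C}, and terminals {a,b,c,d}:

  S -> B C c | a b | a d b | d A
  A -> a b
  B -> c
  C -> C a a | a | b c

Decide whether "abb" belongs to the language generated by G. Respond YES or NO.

Convert to CNF:
  S -> B X5 | T0 T1 | T0 X6 | T3 A
  A -> T0 T1
  B -> c
  C -> C X4 | T1 T2 | a
  T0 -> a
  T1 -> b
  T2 -> c
  T3 -> d
  X4 -> T0 T0
  X5 -> C T2
  X6 -> T3 T1

CYK table (by increasing span):
  T[0,0] 'a' = {C,T0}  orig:{C}
  T[1,1] 'b' = {T1}  orig:{}
  T[2,2] 'b' = {T1}  orig:{}
  T[0,1] 'ab' = {A,S}
  T[1,2] 'bb' = ∅
  T[0,2] 'abb' = ∅

S ∉ T[0,2] ⇒ NO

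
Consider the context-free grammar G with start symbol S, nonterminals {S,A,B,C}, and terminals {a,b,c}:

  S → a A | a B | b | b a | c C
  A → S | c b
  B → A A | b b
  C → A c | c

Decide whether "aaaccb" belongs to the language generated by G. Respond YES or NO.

CNF form of G:
  S -> T0 A | T0 B | T1 T0 | T2 C | b
  A -> T0 A | T0 B | T1 T0 | T2 C | T2 T1 | b
  B -> A A | T1 T1
  C -> A T2 | c
  T0 -> a
  T1 -> b
  T2 -> c

Fill CYK table bottom-up:
  T[0,0] 'a' = {T0}  orig:{}
  T[1,1] 'a' = {T0}  orig:{}
  T[2,2] 'a' = {T0}  orig:{}
  T[3,3] 'c' = {C,T2}  orig:{C}
  T[4,4] 'c' = {C,T2}  orig:{C}
  T[5,5] 'b' = {A,S,T1}  orig:{A,S}
  T[0,1] 'aa' = ∅
  T[1,2] 'aa' = ∅
  T[2,3] 'ac' = ∅
  T[3,4] 'cc' = {A,S}
  T[4,5] 'cb' = {A}
  T[0,2] 'aaa' = ∅
  T[1,3] 'aac' = ∅
  T[2,4] 'acc' = {A,S}
  T[3,5] 'ccb' = {B}
  T[0,3] 'aaac' = ∅
  T[1,4] 'aacc' = {A,S}
  T[2,5] 'accb' = {A,B,S}
  T[0,4] 'aaacc' = {A,S}
  T[1,5] 'aaccb' = {A,B,S}
  T[0,5] 'aaaccb' = {A,B,S}

S ∈ T[0,5] ⇒ YES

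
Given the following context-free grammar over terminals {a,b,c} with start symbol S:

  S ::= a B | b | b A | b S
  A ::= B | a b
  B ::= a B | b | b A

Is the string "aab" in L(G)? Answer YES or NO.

CNF form of G:
  S -> T0 B | T1 A | T1 S | b
  A -> T0 B | T0 T1 | T1 A | b
  B -> T0 B | T1 A | b
  T0 -> a
  T1 -> b

Fill CYK table bottom-up:
  [0..0]={T0}  "a"  orig:{}
  [1..1]={T0}  "a"  orig:{}
  [2..2]={A,B,S,T1}  "b"  orig:{A,B,S}
  [0..1]=∅  "aa"
  [1..2]={A,B,S}  "ab"
  [0..2]={A,B,S}  "aab"

S ∈ T[0,2] ⇒ YES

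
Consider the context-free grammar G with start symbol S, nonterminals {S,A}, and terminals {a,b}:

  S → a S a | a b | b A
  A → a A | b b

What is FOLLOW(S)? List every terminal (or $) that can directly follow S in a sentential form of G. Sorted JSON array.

FIRST sets, iterate to fixpoint:
round 1:
  A via A→a A: +{a}
  A via A→b b: +{b}
  S via S→a S a: +{a}
  S via S→b A: +{b}
  FIRST(S)={a,b}  FIRST(A)={a,b}
round 2: done
  FIRST(S)={a,b}  FIRST(A)={a,b}

FOLLOW iteration:
initialize: $ ∈ FOLLOW(S)
[1]
  S→a S a: FOLLOW(S) ⊇ FIRST(a) = {a}; new: +{a}
  S→b A: FOLLOW(A) ⊇ FOLLOW(S) ⊇ {$,a}; new: +{$,a}
  FOLLOW(S)={$,a}  FOLLOW(A)={$,a}
[2] (stable)
  FOLLOW(S)={$,a}  FOLLOW(A)={$,a}

FOLLOW(S) = ["$", "a"]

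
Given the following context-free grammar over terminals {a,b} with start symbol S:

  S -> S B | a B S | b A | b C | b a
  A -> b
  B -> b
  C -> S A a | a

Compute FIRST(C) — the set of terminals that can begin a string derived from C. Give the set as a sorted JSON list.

FIRST sets, iterate to fixpoint:
pass 1:
  A via A→b: +{b}
  B via B→b: +{b}
  C via C→a: +{a}
  S via S→a B S: +{a}
  S via S→b A: +{b}
  FIRST(S)={a,b}  FIRST(A)={b}  FIRST(B)={b}  FIRST(C)={a}
pass 2:
  C via C→S A a: +{b}
  FIRST(S)={a,b}  FIRST(A)={b}  FIRST(B)={b}  FIRST(C)={a,b}
pass 3: (no change)
  FIRST(S)={a,b}  FIRST(A)={b}  FIRST(B)={b}  FIRST(C)={a,b}

FIRST(C) = ["a", "b"]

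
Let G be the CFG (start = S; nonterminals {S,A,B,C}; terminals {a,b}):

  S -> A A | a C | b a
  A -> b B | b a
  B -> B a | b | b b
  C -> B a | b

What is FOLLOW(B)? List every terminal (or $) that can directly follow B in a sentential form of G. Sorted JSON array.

FIRST iteration:
iter 1:
  A via A→b B: +{b}
  B via B→b: +{b}
  C via C→B a: +{b}
  S via S→A A: +{b}
  S via S→a C: +{a}
  FIRST[S]={a,b}  FIRST[A]={b}  FIRST[B]={b}  FIRST[C]={b}
iter 2: — fixpoint
  FIRST[S]={a,b}  FIRST[A]={b}  FIRST[B]={b}  FIRST[C]={b}

FOLLOW sets:
initialize: $ ∈ FOLLOW(S)
round 1:
  B→B a: FOLLOW(B) ⊇ FIRST(a) = {a}; new: +{a}
  S→A A: FOLLOW(A) ⊇ FIRST(A) = {b}; new: +{b}
  S→A A: FOLLOW(A) ⊇ FOLLOW(S) ⊇ {$}; new: +{$}
  S→a C: FOLLOW(C) ⊇ FOLLOW(S) ⊇ {$}; new: +{$}
  FOLLOW(S)={$}  FOLLOW(A)={$,b}  FOLLOW(B)={a}  FOLLOW(C)={$}
round 2:
  A→b B: FOLLOW(B) ⊇ FOLLOW(A) ⊇ {$,b}; new: +{$,b}
  FOLLOW(S)={$}  FOLLOW(A)={$,b}  FOLLOW(B)={$,a,b}  FOLLOW(C)={$}
round 3: (stable)
  FOLLOW(S)={$}  FOLLOW(A)={$,b}  FOLLOW(B)={$,a,b}  FOLLOW(C)={$}

FOLLOW(B) = ["$", "a", "b"]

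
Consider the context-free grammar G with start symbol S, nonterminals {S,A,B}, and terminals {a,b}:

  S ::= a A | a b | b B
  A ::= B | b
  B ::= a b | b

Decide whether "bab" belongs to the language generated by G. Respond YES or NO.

Convert to CNF:
  S -> T0 A | T0 T1 | T1 B
  A -> T0 T1 | b
  B -> T0 T1 | b
  T0 -> a
  T1 -> b

CYK table (by increasing span):
  cell(0,0) b: {A,B,T1}  orig:{A,B}
  cell(1,1) a: {T0}  orig:{}
  cell(2,2) b: {A,B,T1}  orig:{A,B}
  cell(0,1) ba: ∅
  cell(1,2) ab: {A,B,S}
  cell(0,2) bab: {S}

S ∈ T[0,2] ⇒ YES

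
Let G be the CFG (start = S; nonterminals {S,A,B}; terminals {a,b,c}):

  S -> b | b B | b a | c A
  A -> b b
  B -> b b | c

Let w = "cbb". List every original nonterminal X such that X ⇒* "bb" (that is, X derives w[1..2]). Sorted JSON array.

CNF form of G:
  S -> T0 B | T0 T1 | T2 A | b
  A -> T0 T0
  B -> T0 T0 | c
  T0 -> b
  T1 -> a
  T2 -> c

Fill CYK table bottom-up (cells [i..j] with 1 ≤ i ≤ j ≤ 2 only):
  T[1,1] 'b' = {S,T0}  orig:{S}
  T[2,2] 'b' = {S,T0}  orig:{S}
  T[1,2] 'bb' = {A,B}

Original NTs in T[1,2] deriving "bb": ["A", "B"]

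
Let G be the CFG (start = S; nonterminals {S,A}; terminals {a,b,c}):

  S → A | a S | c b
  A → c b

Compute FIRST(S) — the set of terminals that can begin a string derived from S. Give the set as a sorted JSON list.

Compute FIRST by fixpoint:
iter 1:
  A via A→c b: +{c}
  S via S→A: +{c}
  S via S→a S: +{a}
  FIRST[S]={a,c}  FIRST[A]={c}
iter 2: done
  FIRST[S]={a,c}  FIRST[A]={c}

FIRST(S) = ["a", "c"]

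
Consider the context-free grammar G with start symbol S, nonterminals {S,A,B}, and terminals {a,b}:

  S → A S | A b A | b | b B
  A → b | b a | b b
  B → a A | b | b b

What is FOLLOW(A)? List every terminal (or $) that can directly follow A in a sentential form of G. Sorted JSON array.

FIRST sets, iterate to fixpoint:
pass 1:
  A via A→b: +{b}
  B via B→a A: +{a}
  B via B→b: +{b}
  S via S→A S: +{b}
  S: {b}  A: {b}  B: {a,b}
pass 2: done
  S: {b}  A: {b}  B: {a,b}

Compute FOLLOW by fixpoint:
FOLLOW(S) := {$}
round 1:
  S→A S: FOLLOW(A) ⊇ FIRST(S) = {b}; new: +{b}
  S→A b A: FOLLOW(A) ⊇ FOLLOW(S) ⊇ {$}; new: +{$}
  S→b B: FOLLOW(B) ⊇ FOLLOW(S) ⊇ {$}; new: +{$}
  FOLLOW(S)={$}  FOLLOW(A)={$,b}  FOLLOW(B)={$}
round 2: done
  FOLLOW(S)={$}  FOLLOW(A)={$,b}  FOLLOW(B)={$}

FOLLOW(A) = ["$", "b"]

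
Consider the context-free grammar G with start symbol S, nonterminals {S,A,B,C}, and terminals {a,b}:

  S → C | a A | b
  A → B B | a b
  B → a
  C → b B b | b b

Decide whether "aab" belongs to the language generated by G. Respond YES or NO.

CNF form of G:
  S -> T0 A | T1 T1 | T1 X3 | b
  A -> B B | T0 T1
  B -> a
  C -> T1 T1 | T1 X2
  T0 -> a
  T1 -> b
  X2 -> B T1
  X3 -> B T1

CYK table (by increasing span):
  cell(0,0) a: {B,T0}  orig:{B}
  cell(1,1) a: {B,T0}  orig:{B}
  cell(2,2) b: {S,T1}  orig:{S}
  cell(0,1) aa: {A}
  cell(1,2) ab: {A,X2,X3}  orig:{A}
  cell(0,2) aab: {S}

S ∈ T[0,2] ⇒ YES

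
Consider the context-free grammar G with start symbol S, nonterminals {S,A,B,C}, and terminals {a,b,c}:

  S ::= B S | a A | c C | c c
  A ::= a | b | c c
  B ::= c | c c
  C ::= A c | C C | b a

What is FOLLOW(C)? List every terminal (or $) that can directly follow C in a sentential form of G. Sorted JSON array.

FIRST iteration:
round 1:
  A via A→a: +{a}
  A via A→b: +{b}
  A via A→c c: +{c}
  B via B→c: +{c}
  C via C→A c: +{a,b,c}
  S via S→B S: +{c}
  S via S→a A: +{a}
  FIRST(S)={a,c}  FIRST(A)={a,b,c}  FIRST(B)={c}  FIRST(C)={a,b,c}
round 2: (stable)
  FIRST(S)={a,c}  FIRST(A)={a,b,c}  FIRST(B)={c}  FIRST(C)={a,b,c}

FOLLOW iteration:
initialize: $ ∈ FOLLOW(S)
pass 1:
  C→A c: FOLLOW(A) ⊇ FIRST(c) = {c}; new: +{c}
  C→C C: FOLLOW(C) ⊇ FIRST(C) = {a,b,c}; new: +{a,b,c}
  S→B S: FOLLOW(B) ⊇ FIRST(S) = {a,c}; new: +{a,c}
  S→a A: FOLLOW(A) ⊇ FOLLOW(S) ⊇ {$}; new: +{$}
  S→c C: FOLLOW(C) ⊇ FOLLOW(S) ⊇ {$}; new: +{$}
  FOLLOW[S]={$}  FOLLOW[A]={$,c}  FOLLOW[B]={a,c}  FOLLOW[C]={$,a,b,c}
pass 2: done
  FOLLOW[S]={$}  FOLLOW[A]={$,c}  FOLLOW[B]={a,c}  FOLLOW[C]={$,a,b,c}

FOLLOW(C) = ["$", "a", "b", "c"]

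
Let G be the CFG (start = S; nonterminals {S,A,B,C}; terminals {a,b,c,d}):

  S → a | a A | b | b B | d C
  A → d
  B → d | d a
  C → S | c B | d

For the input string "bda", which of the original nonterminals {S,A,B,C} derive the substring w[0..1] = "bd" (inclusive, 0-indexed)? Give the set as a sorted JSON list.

Convert to CNF:
  S -> T0 C | T1 A | T2 B | a | b
  A -> d
  B -> T0 T1 | d
  C -> T0 C | T1 A | T2 B | T3 B | a | b | d
  T0 -> d
  T1 -> a
  T2 -> b
  T3 -> c

Fill CYK table bottom-up, restricted to cells inside w[0..1]:
  T[0,0] 'b' = {C,S,T2}  orig:{C,S}
  T[1,1] 'd' = {A,B,C,T0}  orig:{A,B,C}
  T[0,1] 'bd' = {C,S}

Original NTs in T[0,1] deriving "bd": ["C", "S"]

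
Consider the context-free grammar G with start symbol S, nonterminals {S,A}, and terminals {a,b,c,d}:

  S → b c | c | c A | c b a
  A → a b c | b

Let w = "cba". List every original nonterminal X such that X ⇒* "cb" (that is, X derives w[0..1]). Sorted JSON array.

CNF form of G:
  S -> T1 T2 | T2 A | T2 X4 | c
  A -> T0 X3 | b
  T0 -> a
  T1 -> b
  T2 -> c
  X3 -> T1 T2
  X4 -> T1 T0

Fill CYK table bottom-up — only the sub-triangle for w[0..1]:
  T[0,0] 'c' = {S,T2}  orig:{S}
  T[1,1] 'b' = {A,T1}  orig:{A}
  T[0,1] 'cb' = {S}

Original NTs in T[0,1] deriving "cb": ["S"]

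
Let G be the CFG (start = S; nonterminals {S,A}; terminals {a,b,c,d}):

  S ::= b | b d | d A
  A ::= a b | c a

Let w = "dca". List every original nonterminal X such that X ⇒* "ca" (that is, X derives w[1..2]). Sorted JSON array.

CNF form of G:
  S -> T1 T3 | T3 A | b
  A -> T0 T1 | T2 T0
  T0 -> a
  T1 -> b
  T2 -> c
  T3 -> d

CYK fill (cells [i..j] with 1 ≤ i ≤ j ≤ 2 only):
  [1..1]={T2}  "c"  orig:{}
  [2..2]={T0}  "a"  orig:{}
  [1..2]={A}  "ca"

Original NTs in T[1,2] deriving "ca": ["A"]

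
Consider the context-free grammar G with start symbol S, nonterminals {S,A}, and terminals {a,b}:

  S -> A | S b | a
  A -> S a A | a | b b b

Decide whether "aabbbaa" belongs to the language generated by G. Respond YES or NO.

Convert to CNF:
  S -> S T1 | S X4 | T1 X5 | a
  A -> S X2 | T1 X3 | a
  T0 -> a
  T1 -> b
  X2 -> T0 A
  X3 -> T1 T1
  X4 -> T0 A
  X5 -> T1 T1

CYK table (by increasing span):
  [0..0]={A,S,T0}  "a"  orig:{A,S}
  [1..1]={A,S,T0}  "a"  orig:{A,S}
  [2..2]={T1}  "b"  orig:{}
  [3..3]={T1}  "b"  orig:{}
  [4..4]={T1}  "b"  orig:{}
  [5..5]={A,S,T0}  "a"  orig:{A,S}
  [6..6]={A,S,T0}  "a"  orig:{A,S}
  [0..1]={X2,X4}  "aa"  orig:{}
  [1..2]={S}  "ab"
  [2..3]={X3,X5}  "bb"  orig:{}
  [3..4]={X3,X5}  "bb"  orig:{}
  [4..5]=∅  "ba"
  [5..6]={X2,X4}  "aa"  orig:{}
  [0..2]=∅  "aab"
  [1..3]={S}  "abb"
  [2..4]={A,S}  "bbb"
  [3..5]=∅  "bba"
  [4..6]=∅  "baa"
  [0..3]=∅  "aabb"
  [1..4]={S,X2,X4}  "abbb"  orig:{S}
  [2..5]=∅  "bbba"
  [3..6]=∅  "bbaa"
  [0..4]={A,S}  "aabbb"
  [1..5]=∅  "abbba"
  [2..6]={A,S}  "bbbaa"
  [0..5]=∅  "aabbba"
  [1..6]={A,S,X2,X4}  "abbbaa"  orig:{A,S}
  [0..6]={A,S,X2,X4}  "aabbbaa"  orig:{A,S}

S ∈ T[0,6] ⇒ YES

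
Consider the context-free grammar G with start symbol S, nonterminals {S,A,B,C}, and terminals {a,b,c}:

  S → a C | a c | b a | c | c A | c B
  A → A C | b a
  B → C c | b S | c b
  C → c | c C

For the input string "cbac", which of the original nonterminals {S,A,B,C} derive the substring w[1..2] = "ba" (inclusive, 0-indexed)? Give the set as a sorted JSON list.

Convert to CNF:
  S -> T0 T1 | T1 C | T1 T2 | T2 A | T2 B | c
  A -> A C | T0 T1
  B -> C T2 | T0 S | T2 T0
  C -> T2 C | c
  T0 -> b
  T1 -> a
  T2 -> c

CYK fill (cells [i..j] with 1 ≤ i ≤ j ≤ 2 only):
  [1..1]={T0}  "b"  orig:{}
  [2..2]={T1}  "a"  orig:{}
  [1..2]={A,S}  "ba"

Original NTs in T[1,2] deriving "ba": ["A", "S"]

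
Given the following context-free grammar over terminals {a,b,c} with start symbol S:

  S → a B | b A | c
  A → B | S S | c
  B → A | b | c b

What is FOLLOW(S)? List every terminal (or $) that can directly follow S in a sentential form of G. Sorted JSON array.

FIRST sets, iterate to fixpoint:
round 1:
  A via A→c: +{c}
  B via B→A: +{c}
  B via B→b: +{b}
  S via S→a B: +{a}
  S via S→b A: +{b}
  S via S→c: +{c}
  FIRST[S]={a,b,c}  FIRST[A]={c}  FIRST[B]={b,c}
round 2:
  A via A→B: +{b}
  A via A→S S: +{a}
  B via B→A: +{a}
  FIRST[S]={a,b,c}  FIRST[A]={a,b,c}  FIRST[B]={a,b,c}
round 3: done
  FIRST[S]={a,b,c}  FIRST[A]={a,b,c}  FIRST[B]={a,b,c}

Compute FOLLOW by fixpoint:
seed FOLLOW(S) with $
pass 1:
  A→S S: FOLLOW(S) ⊇ FIRST(S) = {a,b,c}; new: +{a,b,c}
  S→a B: FOLLOW(B) ⊇ FOLLOW(S) ⊇ {$,a,b,c}; new: +{$,a,b,c}
  S→b A: FOLLOW(A) ⊇ FOLLOW(S) ⊇ {$,a,b,c}; new: +{$,a,b,c}
  FOLLOW(S)={$,a,b,c}  FOLLOW(A)={$,a,b,c}  FOLLOW(B)={$,a,b,c}
pass 2: (stable)
  FOLLOW(S)={$,a,b,c}  FOLLOW(A)={$,a,b,c}  FOLLOW(B)={$,a,b,c}

FOLLOW(S) = ["$", "a", "b", "c"]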